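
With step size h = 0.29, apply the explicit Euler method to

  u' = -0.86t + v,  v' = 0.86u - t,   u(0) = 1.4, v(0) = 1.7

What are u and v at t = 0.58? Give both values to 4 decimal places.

Euler on (u,v): u_{n+1} = u_n + h·u', v_{n+1} = v_n + h·v'.
0.000000: (1.400000, 1.700000); f=(1.700000, 1.204000) → (1.893000, 2.049160)
0.290000: (1.893000, 2.049160); f=(1.799760, 1.337980) → (2.414930, 2.437174)
(u(0.58), v(0.58)) ≈ (2.4149, 2.4372)

2.4149, 2.4372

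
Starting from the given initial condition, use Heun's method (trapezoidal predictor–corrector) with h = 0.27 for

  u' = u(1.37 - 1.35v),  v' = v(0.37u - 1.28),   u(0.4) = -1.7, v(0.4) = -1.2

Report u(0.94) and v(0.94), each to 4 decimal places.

Heun on (u,v): k1 = f(t_n, state_n); k2 = f(t_n + h, state_n + h·k1); state_{n+1} = state_n + (h/2)·(k1 + k2).
0.400000: (-1.700000, -1.200000)
  k1 = (-5.083000, 2.290800)
  predictor → (-3.072410, -0.581484)
  k2 = (-6.621054, 1.405326)
  → (-3.280047, -0.701023)
0.670000: (-3.280047, -0.701023)
  k1 = (-7.597840, 1.748083)
  predictor → (-5.331464, -0.229041)
  k2 = (-8.952619, 0.744987)
  → (-5.514359, -0.364459)
(u(0.94), v(0.94)) ≈ (-5.5144, -0.3645)

-5.5144, -0.3645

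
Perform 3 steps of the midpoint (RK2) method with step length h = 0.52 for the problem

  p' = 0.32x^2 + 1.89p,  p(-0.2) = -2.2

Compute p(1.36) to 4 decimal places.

-32.5401

Midpoint: k1 = f(x_n, p_n); k2 = f(x_n + h/2, p_n + (h/2)·k1); p_{n+1} = p_n + h·k2.
x=-0.200000, p=-2.200000:
  k1 = f(-0.200000, -2.200000) = -4.145200
  k2 = f(0.060000, -3.277752) = -6.193799
  p ← -2.200000 + 0.52·(-6.193799) = -5.420776
x=0.320000, p=-5.420776:
  k1 = f(0.320000, -5.420776) = -10.212498
  k2 = f(0.580000, -8.076025) = -15.156039
  p ← -5.420776 + 0.52·(-15.156039) = -13.301916
x=0.840000, p=-13.301916:
  k1 = f(0.840000, -13.301916) = -24.914829
  k2 = f(1.100000, -19.779772) = -36.996569
  p ← -13.301916 + 0.52·(-36.996569) = -32.540132
p(1.36) ≈ -32.5401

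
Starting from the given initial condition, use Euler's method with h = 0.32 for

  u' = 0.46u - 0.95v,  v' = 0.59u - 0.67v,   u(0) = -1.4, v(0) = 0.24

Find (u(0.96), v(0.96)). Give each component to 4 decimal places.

-2.0688, -0.6551

Euler on (u,v): u_{n+1} = u_n + h·u', v_{n+1} = v_n + h·v'.
0.000000: (-1.400000, 0.240000); f=(-0.872000, -0.986800) → (-1.679040, -0.075776)
0.320000: (-1.679040, -0.075776); f=(-0.700371, -0.939864) → (-1.903159, -0.376532)
0.640000: (-1.903159, -0.376532); f=(-0.517747, -0.870587) → (-2.068838, -0.655120)
(u(0.96), v(0.96)) ≈ (-2.0688, -0.6551)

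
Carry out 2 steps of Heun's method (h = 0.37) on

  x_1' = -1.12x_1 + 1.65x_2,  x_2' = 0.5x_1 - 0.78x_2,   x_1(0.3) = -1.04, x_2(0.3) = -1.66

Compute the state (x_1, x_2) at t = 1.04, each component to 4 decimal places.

Heun on (x_1,x_2): k1 = f(t_n, state_n); k2 = f(t_n + h, state_n + h·k1); state_{n+1} = state_n + (h/2)·(k1 + k2).
0.300000: (-1.040000, -1.660000)
  k1 = (-1.574200, 0.774800)
  predictor → (-1.622454, -1.373324)
  k2 = (-0.448836, 0.259966)
  → (-1.414262, -1.468568)
0.670000: (-1.414262, -1.468568)
  k1 = (-0.839165, 0.438352)
  predictor → (-1.724753, -1.306378)
  k2 = (-0.223801, 0.156598)
  → (-1.610910, -1.358502)
(x_1(1.04), x_2(1.04)) ≈ (-1.6109, -1.3585)

-1.6109, -1.3585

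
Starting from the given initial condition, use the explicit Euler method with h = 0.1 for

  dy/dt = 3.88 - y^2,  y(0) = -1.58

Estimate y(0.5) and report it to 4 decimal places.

-0.4197

Euler: y_{n+1} = y_n + h·f(t_n, y_n).
t=0.000000, y=-1.580000: f=1.383600 → y ← -1.580000 + 0.1·1.383600 = -1.441640
t=0.100000, y=-1.441640: f=1.801674 → y ← -1.441640 + 0.1·1.801674 = -1.261473
t=0.200000, y=-1.261473: f=2.288687 → y ← -1.261473 + 0.1·2.288687 = -1.032604
t=0.300000, y=-1.032604: f=2.813729 → y ← -1.032604 + 0.1·2.813729 = -0.751231
t=0.400000, y=-0.751231: f=3.315652 → y ← -0.751231 + 0.1·3.315652 = -0.419666
y(0.5) ≈ -0.4197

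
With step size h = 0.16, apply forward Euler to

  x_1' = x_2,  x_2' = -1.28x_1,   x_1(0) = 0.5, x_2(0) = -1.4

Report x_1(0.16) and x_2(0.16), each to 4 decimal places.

0.2760, -1.5024

Euler on (x_1,x_2): x_1_{n+1} = x_1_n + h·x_1', x_2_{n+1} = x_2_n + h·x_2'.
0.000000: (0.500000, -1.400000); f=(-1.400000, -0.640000) → (0.276000, -1.502400)
(x_1(0.16), x_2(0.16)) ≈ (0.2760, -1.5024)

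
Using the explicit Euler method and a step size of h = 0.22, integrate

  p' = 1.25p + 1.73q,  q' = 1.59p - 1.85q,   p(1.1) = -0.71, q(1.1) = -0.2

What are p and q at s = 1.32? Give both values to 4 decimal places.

Euler on (p,q): p_{n+1} = p_n + h·p', q_{n+1} = q_n + h·q'.
1.100000: (-0.710000, -0.200000); f=(-1.233500, -0.758900) → (-0.981370, -0.366958)
(p(1.32), q(1.32)) ≈ (-0.9814, -0.3670)

-0.9814, -0.3670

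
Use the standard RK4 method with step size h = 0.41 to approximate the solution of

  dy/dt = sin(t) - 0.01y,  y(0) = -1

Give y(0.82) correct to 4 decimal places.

-0.6749

RK4: k1 = f(t_n, y_n); k2 = f(t_n + h/2, y_n + (h/2)·k1); k3 = f(t_n + h/2, y_n + (h/2)·k2); k4 = f(t_n + h, y_n + h·k3); y_{n+1} = y_n + (h/6)·(k1 + 2k2 + 2k3 + k4).
t=0.000000, y=-1.000000:
  k1 = f(0.000000, -1.000000) = 0.010000
  k2 = f(0.205000, -0.997950) = 0.213547
  k3 = f(0.205000, -0.956223) = 0.213129
  k4 = f(0.410000, -0.912617) = 0.407735
  y ← -1.000000 + (0.41/6)·(k1 + 2k2 + 2k3 + k4) = -0.913142
t=0.410000, y=-0.913142:
  k1 = f(0.410000, -0.913142) = 0.407741
  k2 = f(0.615000, -0.829555) = 0.585254
  k3 = f(0.615000, -0.793165) = 0.584890
  k4 = f(0.820000, -0.673337) = 0.737879
  y ← -0.913142 + (0.41/6)·(k1 + 2k2 + 2k3 + k4) = -0.674939
y(0.82) ≈ -0.6749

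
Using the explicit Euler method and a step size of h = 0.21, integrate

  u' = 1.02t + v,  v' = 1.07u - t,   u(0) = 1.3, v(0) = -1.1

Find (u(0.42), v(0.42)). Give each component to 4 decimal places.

Euler on (u,v): u_{n+1} = u_n + h·u', v_{n+1} = v_n + h·v'.
0.000000: (1.300000, -1.100000); f=(-1.100000, 1.391000) → (1.069000, -0.807890)
0.210000: (1.069000, -0.807890); f=(-0.593690, 0.933830) → (0.944325, -0.611786)
(u(0.42), v(0.42)) ≈ (0.9443, -0.6118)

0.9443, -0.6118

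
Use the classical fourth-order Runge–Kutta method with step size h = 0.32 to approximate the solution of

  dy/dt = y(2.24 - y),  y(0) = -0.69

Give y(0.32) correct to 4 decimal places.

RK4: k1 = f(t_n, y_n); k2 = f(t_n + h/2, y_n + (h/2)·k1); k3 = f(t_n + h/2, y_n + (h/2)·k2); k4 = f(t_n + h, y_n + h·k3); y_{n+1} = y_n + (h/6)·(k1 + 2k2 + 2k3 + k4).
t=0.000000, y=-0.690000:
  k1 = f(0.000000, -0.690000) = -2.021700
  k2 = f(0.160000, -1.013472) = -3.297303
  k3 = f(0.160000, -1.217568) = -4.209826
  k4 = f(0.320000, -2.037144) = -8.713161
  y ← -0.690000 + (0.32/6)·(k1 + 2k2 + 2k3 + k4) = -2.063286
y(0.32) ≈ -2.0633

-2.0633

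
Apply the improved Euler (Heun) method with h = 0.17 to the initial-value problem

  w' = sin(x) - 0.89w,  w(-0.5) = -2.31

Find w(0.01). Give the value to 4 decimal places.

-1.5584

Heun: k1 = f(x_n, w_n); k2 = f(x_n + h, w_n + h·k1); w_{n+1} = w_n + (h/2)·(k1 + k2).
x=-0.500000, w=-2.310000:
  k1 = f(-0.500000, -2.310000) = 1.576474
  k2 = f(-0.330000, -2.041999) = 1.493336
  w ← -2.310000 + (0.17/2)·(1.576474 + 1.493336) = -2.049066
x=-0.330000, w=-2.049066:
  k1 = f(-0.330000, -2.049066) = 1.499626
  k2 = f(-0.160000, -1.794130) = 1.437457
  w ← -2.049066 + (0.17/2)·(1.499626 + 1.437457) = -1.799414
x=-0.160000, w=-1.799414:
  k1 = f(-0.160000, -1.799414) = 1.442160
  k2 = f(0.010000, -1.554247) = 1.393279
  w ← -1.799414 + (0.17/2)·(1.442160 + 1.393279) = -1.558402
w(0.01) ≈ -1.5584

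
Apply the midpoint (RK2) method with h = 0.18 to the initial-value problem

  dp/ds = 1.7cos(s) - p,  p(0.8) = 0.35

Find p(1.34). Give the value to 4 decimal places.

0.5214

Midpoint: k1 = f(s_n, p_n); k2 = f(s_n + h/2, p_n + (h/2)·k1); p_{n+1} = p_n + h·k2.
s=0.800000, p=0.350000:
  k1 = f(0.800000, 0.350000) = 0.834401
  k2 = f(0.890000, 0.425096) = 0.644904
  p ← 0.350000 + 0.18·0.644904 = 0.466083
s=0.980000, p=0.466083:
  k1 = f(0.980000, 0.466083) = 0.480856
  k2 = f(1.070000, 0.509360) = 0.306851
  p ← 0.466083 + 0.18·0.306851 = 0.521316
s=1.160000, p=0.521316:
  k1 = f(1.160000, 0.521316) = 0.157561
  k2 = f(1.250000, 0.535497) = 0.000551
  p ← 0.521316 + 0.18·0.000551 = 0.521415
p(1.34) ≈ 0.5214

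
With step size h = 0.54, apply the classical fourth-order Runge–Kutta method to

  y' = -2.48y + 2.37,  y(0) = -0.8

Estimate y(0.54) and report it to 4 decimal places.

RK4: k1 = f(x_n, y_n); k2 = f(x_n + h/2, y_n + (h/2)·k1); k3 = f(x_n + h/2, y_n + (h/2)·k2); k4 = f(x_n + h, y_n + h·k3); y_{n+1} = y_n + (h/6)·(k1 + 2k2 + 2k3 + k4).
x=0.000000, y=-0.800000:
  k1 = f(0.000000, -0.800000) = 4.354000
  k2 = f(0.270000, 0.375580) = 1.438562
  k3 = f(0.270000, -0.411588) = 3.390739
  k4 = f(0.540000, 1.030999) = -0.186878
  y ← -0.800000 + (0.54/6)·(k1 + 2k2 + 2k3 + k4) = 0.444315
y(0.54) ≈ 0.4443

0.4443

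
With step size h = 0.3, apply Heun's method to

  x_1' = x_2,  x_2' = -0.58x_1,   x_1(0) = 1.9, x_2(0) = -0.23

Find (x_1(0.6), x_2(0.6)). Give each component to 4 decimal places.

1.5685, -0.8501

Heun on (x_1,x_2): k1 = f(x_n, state_n); k2 = f(x_n + h, state_n + h·k1); state_{n+1} = state_n + (h/2)·(k1 + k2).
0.000000: (1.900000, -0.230000)
  k1 = (-0.230000, -1.102000)
  predictor → (1.831000, -0.560600)
  k2 = (-0.560600, -1.061980)
  → (1.781410, -0.554597)
0.300000: (1.781410, -0.554597)
  k1 = (-0.554597, -1.033218)
  predictor → (1.615031, -0.864562)
  k2 = (-0.864562, -0.936718)
  → (1.568536, -0.850087)
(x_1(0.6), x_2(0.6)) ≈ (1.5685, -0.8501)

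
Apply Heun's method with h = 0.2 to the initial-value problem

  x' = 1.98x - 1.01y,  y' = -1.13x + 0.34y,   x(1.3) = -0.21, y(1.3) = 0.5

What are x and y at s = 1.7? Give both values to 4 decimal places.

-0.8076, 0.7836

Heun on (x,y): k1 = f(s_n, state_n); k2 = f(s_n + h, state_n + h·k1); state_{n+1} = state_n + (h/2)·(k1 + k2).
1.300000: (-0.210000, 0.500000)
  k1 = (-0.920800, 0.407300)
  predictor → (-0.394160, 0.581460)
  k2 = (-1.367711, 0.643097)
  → (-0.438851, 0.605040)
1.500000: (-0.438851, 0.605040)
  k1 = (-1.480015, 0.701615)
  predictor → (-0.734854, 0.745363)
  k2 = (-2.207828, 1.083809)
  → (-0.807635, 0.783582)
(x(1.7), y(1.7)) ≈ (-0.8076, 0.7836)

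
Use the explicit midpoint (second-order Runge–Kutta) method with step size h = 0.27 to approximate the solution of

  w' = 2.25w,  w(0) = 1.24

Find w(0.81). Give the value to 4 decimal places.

Midpoint: k1 = f(t_n, w_n); k2 = f(t_n + h/2, w_n + (h/2)·k1); w_{n+1} = w_n + h·k2.
t=0.000000, w=1.240000:
  k1 = f(0.000000, 1.240000) = 2.790000
  k2 = f(0.135000, 1.616650) = 3.637462
  w ← 1.240000 + 0.27·3.637462 = 2.222115
t=0.270000, w=2.222115:
  k1 = f(0.270000, 2.222115) = 4.999758
  k2 = f(0.405000, 2.897082) = 6.518435
  w ← 2.222115 + 0.27·6.518435 = 3.982092
t=0.540000, w=3.982092:
  k1 = f(0.540000, 3.982092) = 8.959708
  k2 = f(0.675000, 5.191653) = 11.681219
  w ← 3.982092 + 0.27·11.681219 = 7.136021
w(0.81) ≈ 7.1360

7.1360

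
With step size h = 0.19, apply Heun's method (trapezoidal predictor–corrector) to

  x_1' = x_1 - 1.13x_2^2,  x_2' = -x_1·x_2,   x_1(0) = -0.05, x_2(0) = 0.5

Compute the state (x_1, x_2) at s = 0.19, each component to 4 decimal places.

-0.1197, 0.5078

Heun on (x_1,x_2): k1 = f(s_n, state_n); k2 = f(s_n + h, state_n + h·k1); state_{n+1} = state_n + (h/2)·(k1 + k2).
0.000000: (-0.050000, 0.500000)
  k1 = (-0.332500, 0.025000)
  predictor → (-0.113175, 0.504750)
  k2 = (-0.401068, 0.057125)
  → (-0.119689, 0.507802)
(x_1(0.19), x_2(0.19)) ≈ (-0.1197, 0.5078)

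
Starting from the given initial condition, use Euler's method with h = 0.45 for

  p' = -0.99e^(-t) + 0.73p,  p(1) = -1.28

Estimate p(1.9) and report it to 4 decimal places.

Euler: p_{n+1} = p_n + h·f(t_n, p_n).
t=1.000000, p=-1.280000: f=-1.298601 → p ← -1.280000 + 0.45·(-1.298601) = -1.864370
t=1.450000, p=-1.864370: f=-1.593215 → p ← -1.864370 + 0.45·(-1.593215) = -2.581317
p(1.9) ≈ -2.5813

-2.5813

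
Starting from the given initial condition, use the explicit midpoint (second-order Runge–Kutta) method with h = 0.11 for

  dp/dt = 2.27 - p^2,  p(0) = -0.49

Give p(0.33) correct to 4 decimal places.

0.2399

Midpoint: k1 = f(t_n, p_n); k2 = f(t_n + h/2, p_n + (h/2)·k1); p_{n+1} = p_n + h·k2.
t=0.000000, p=-0.490000:
  k1 = f(0.000000, -0.490000) = 2.029900
  k2 = f(0.055000, -0.378355) = 2.126847
  p ← -0.490000 + 0.11·2.126847 = -0.256047
t=0.110000, p=-0.256047:
  k1 = f(0.110000, -0.256047) = 2.204440
  k2 = f(0.165000, -0.134803) = 2.251828
  p ← -0.256047 + 0.11·2.251828 = -0.008346
t=0.220000, p=-0.008346:
  k1 = f(0.220000, -0.008346) = 2.269930
  k2 = f(0.275000, 0.116500) = 2.256428
  p ← -0.008346 + 0.11·2.256428 = 0.239861
p(0.33) ≈ 0.2399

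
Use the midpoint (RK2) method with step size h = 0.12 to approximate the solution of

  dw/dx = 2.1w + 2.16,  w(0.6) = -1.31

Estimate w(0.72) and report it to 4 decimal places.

Midpoint: k1 = f(x_n, w_n); k2 = f(x_n + h/2, w_n + (h/2)·k1); w_{n+1} = w_n + h·k2.
x=0.600000, w=-1.310000:
  k1 = f(0.600000, -1.310000) = -0.591000
  k2 = f(0.660000, -1.345460) = -0.665466
  w ← -1.310000 + 0.12·(-0.665466) = -1.389856
w(0.72) ≈ -1.3899

-1.3899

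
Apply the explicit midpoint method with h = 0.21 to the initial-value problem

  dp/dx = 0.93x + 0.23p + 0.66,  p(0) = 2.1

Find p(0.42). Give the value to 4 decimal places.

2.6878

Midpoint: k1 = f(x_n, p_n); k2 = f(x_n + h/2, p_n + (h/2)·k1); p_{n+1} = p_n + h·k2.
x=0.000000, p=2.100000:
  k1 = f(0.000000, 2.100000) = 1.143000
  k2 = f(0.105000, 2.220015) = 1.268253
  p ← 2.100000 + 0.21·1.268253 = 2.366333
x=0.210000, p=2.366333:
  k1 = f(0.210000, 2.366333) = 1.399557
  k2 = f(0.315000, 2.513287) = 1.531006
  p ← 2.366333 + 0.21·1.531006 = 2.687844
p(0.42) ≈ 2.6878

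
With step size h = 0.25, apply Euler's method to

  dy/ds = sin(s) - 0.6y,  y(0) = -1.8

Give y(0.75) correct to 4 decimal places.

-0.9330

Euler: y_{n+1} = y_n + h·f(s_n, y_n).
s=0.000000, y=-1.800000: f=1.080000 → y ← -1.800000 + 0.25·1.080000 = -1.530000
s=0.250000, y=-1.530000: f=1.165404 → y ← -1.530000 + 0.25·1.165404 = -1.238649
s=0.500000, y=-1.238649: f=1.222615 → y ← -1.238649 + 0.25·1.222615 = -0.932995
y(0.75) ≈ -0.9330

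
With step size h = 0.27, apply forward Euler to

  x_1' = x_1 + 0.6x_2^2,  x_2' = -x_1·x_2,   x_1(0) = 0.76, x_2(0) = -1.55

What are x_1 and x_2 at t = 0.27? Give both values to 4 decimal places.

Euler on (x_1,x_2): x_1_{n+1} = x_1_n + h·x_1', x_2_{n+1} = x_2_n + h·x_2'.
0.000000: (0.760000, -1.550000); f=(2.201500, 1.178000) → (1.354405, -1.231940)
(x_1(0.27), x_2(0.27)) ≈ (1.3544, -1.2319)

1.3544, -1.2319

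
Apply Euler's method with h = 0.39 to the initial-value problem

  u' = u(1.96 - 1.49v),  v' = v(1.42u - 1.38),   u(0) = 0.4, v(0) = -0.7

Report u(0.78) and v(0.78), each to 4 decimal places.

Euler on (u,v): u_{n+1} = u_n + h·u', v_{n+1} = v_n + h·v'.
0.000000: (0.400000, -0.700000); f=(1.201200, 0.568400) → (0.868468, -0.478324)
0.390000: (0.868468, -0.478324); f=(2.321157, 0.070206) → (1.773719, -0.450944)
(u(0.78), v(0.78)) ≈ (1.7737, -0.4509)

1.7737, -0.4509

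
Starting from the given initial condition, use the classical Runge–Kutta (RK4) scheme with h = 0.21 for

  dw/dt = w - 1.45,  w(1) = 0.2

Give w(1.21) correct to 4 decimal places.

-0.0921

RK4: k1 = f(t_n, w_n); k2 = f(t_n + h/2, w_n + (h/2)·k1); k3 = f(t_n + h/2, w_n + (h/2)·k2); k4 = f(t_n + h, w_n + h·k3); w_{n+1} = w_n + (h/6)·(k1 + 2k2 + 2k3 + k4).
t=1.000000, w=0.200000:
  k1 = f(1.000000, 0.200000) = -1.250000
  k2 = f(1.105000, 0.068750) = -1.381250
  k3 = f(1.105000, 0.054969) = -1.395031
  k4 = f(1.210000, -0.092957) = -1.542957
  w ← 0.200000 + (0.21/6)·(k1 + 2k2 + 2k3 + k4) = -0.092093
w(1.21) ≈ -0.0921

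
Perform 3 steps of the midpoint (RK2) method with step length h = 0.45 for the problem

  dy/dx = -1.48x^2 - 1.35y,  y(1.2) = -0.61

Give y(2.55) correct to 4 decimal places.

-4.2118

Midpoint: k1 = f(x_n, y_n); k2 = f(x_n + h/2, y_n + (h/2)·k1); y_{n+1} = y_n + h·k2.
x=1.200000, y=-0.610000:
  k1 = f(1.200000, -0.610000) = -1.307700
  k2 = f(1.425000, -0.904232) = -1.784611
  y ← -0.610000 + 0.45·(-1.784611) = -1.413075
x=1.650000, y=-1.413075:
  k1 = f(1.650000, -1.413075) = -2.121649
  k2 = f(1.875000, -1.890446) = -2.651023
  y ← -1.413075 + 0.45·(-2.651023) = -2.606035
x=2.100000, y=-2.606035:
  k1 = f(2.100000, -2.606035) = -3.008652
  k2 = f(2.325000, -3.282982) = -3.568299
  y ← -2.606035 + 0.45·(-3.568299) = -4.211770
y(2.55) ≈ -4.2118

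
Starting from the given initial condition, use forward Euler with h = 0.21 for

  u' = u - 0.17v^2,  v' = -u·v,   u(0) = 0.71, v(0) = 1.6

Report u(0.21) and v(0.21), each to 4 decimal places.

0.7677, 1.3614

Euler on (u,v): u_{n+1} = u_n + h·u', v_{n+1} = v_n + h·v'.
0.000000: (0.710000, 1.600000); f=(0.274800, -1.136000) → (0.767708, 1.361440)
(u(0.21), v(0.21)) ≈ (0.7677, 1.3614)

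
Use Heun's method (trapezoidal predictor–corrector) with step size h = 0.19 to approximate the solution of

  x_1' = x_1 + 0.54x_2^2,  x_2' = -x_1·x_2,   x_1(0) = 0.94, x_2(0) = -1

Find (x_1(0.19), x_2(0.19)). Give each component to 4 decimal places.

1.2312, -0.8154

Heun on (x_1,x_2): k1 = f(x_n, state_n); k2 = f(x_n + h, state_n + h·k1); state_{n+1} = state_n + (h/2)·(k1 + k2).
0.000000: (0.940000, -1.000000)
  k1 = (1.480000, 0.940000)
  predictor → (1.221200, -0.821400)
  k2 = (1.585537, 1.003094)
  → (1.231226, -0.815406)
(x_1(0.19), x_2(0.19)) ≈ (1.2312, -0.8154)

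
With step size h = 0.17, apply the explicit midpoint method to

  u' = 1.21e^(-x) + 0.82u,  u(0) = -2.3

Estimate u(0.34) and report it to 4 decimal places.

Midpoint: k1 = f(x_n, u_n); k2 = f(x_n + h/2, u_n + (h/2)·k1); u_{n+1} = u_n + h·k2.
x=0.000000, u=-2.300000:
  k1 = f(0.000000, -2.300000) = -0.676000
  k2 = f(0.085000, -2.357460) = -0.821717
  u ← -2.300000 + 0.17·(-0.821717) = -2.439692
x=0.170000, u=-2.439692:
  k1 = f(0.170000, -2.439692) = -0.979713
  k2 = f(0.255000, -2.522968) = -1.131184
  u ← -2.439692 + 0.17·(-1.131184) = -2.631993
u(0.34) ≈ -2.6320

-2.6320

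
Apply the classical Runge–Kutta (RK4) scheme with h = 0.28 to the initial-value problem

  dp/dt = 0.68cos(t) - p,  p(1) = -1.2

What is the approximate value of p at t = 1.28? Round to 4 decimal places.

-0.8388

RK4: k1 = f(t_n, p_n); k2 = f(t_n + h/2, p_n + (h/2)·k1); k3 = f(t_n + h/2, p_n + (h/2)·k2); k4 = f(t_n + h, p_n + h·k3); p_{n+1} = p_n + (h/6)·(k1 + 2k2 + 2k3 + k4).
t=1.000000, p=-1.200000:
  k1 = f(1.000000, -1.200000) = 1.567406
  k2 = f(1.140000, -0.980563) = 1.264527
  k3 = f(1.140000, -1.022966) = 1.306930
  k4 = f(1.280000, -0.834059) = 1.029026
  p ← -1.200000 + (0.28/6)·(k1 + 2k2 + 2k3 + k4) = -0.838830
p(1.28) ≈ -0.8388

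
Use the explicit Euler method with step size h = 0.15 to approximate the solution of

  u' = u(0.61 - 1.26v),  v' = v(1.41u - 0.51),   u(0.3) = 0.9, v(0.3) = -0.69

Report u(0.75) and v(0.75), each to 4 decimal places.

Euler on (u,v): u_{n+1} = u_n + h·u', v_{n+1} = v_n + h·v'.
0.300000: (0.900000, -0.690000); f=(1.331460, -0.523710) → (1.099719, -0.768556)
0.450000: (1.099719, -0.768556); f=(1.735776, -0.799763) → (1.360085, -0.888521)
0.600000: (1.360085, -0.888521); f=(2.352317, -1.250789) → (1.712933, -1.076139)
(u(0.75), v(0.75)) ≈ (1.7129, -1.0761)

1.7129, -1.0761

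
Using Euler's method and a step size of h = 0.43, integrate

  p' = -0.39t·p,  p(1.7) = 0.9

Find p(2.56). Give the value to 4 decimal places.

Euler: p_{n+1} = p_n + h·f(t_n, p_n).
t=1.700000, p=0.900000: f=-0.596700 → p ← 0.900000 + 0.43·(-0.596700) = 0.643419
t=2.130000, p=0.643419: f=-0.534488 → p ← 0.643419 + 0.43·(-0.534488) = 0.413589
p(2.56) ≈ 0.4136

0.4136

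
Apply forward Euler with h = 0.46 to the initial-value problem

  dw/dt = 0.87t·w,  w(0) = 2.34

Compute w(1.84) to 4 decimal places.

5.8846

Euler: w_{n+1} = w_n + h·f(t_n, w_n).
t=0.000000, w=2.340000: f=0.000000 → w ← 2.340000 + 0.46·0.000000 = 2.340000
t=0.460000, w=2.340000: f=0.936468 → w ← 2.340000 + 0.46·0.936468 = 2.770775
t=0.920000, w=2.770775: f=2.217729 → w ← 2.770775 + 0.46·2.217729 = 3.790930
t=1.380000, w=3.790930: f=4.551391 → w ← 3.790930 + 0.46·4.551391 = 5.884570
w(1.84) ≈ 5.8846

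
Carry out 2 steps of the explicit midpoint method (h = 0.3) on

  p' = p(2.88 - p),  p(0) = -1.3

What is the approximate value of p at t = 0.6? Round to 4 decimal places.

-39.0790

Midpoint: k1 = f(t_n, p_n); k2 = f(t_n + h/2, p_n + (h/2)·k1); p_{n+1} = p_n + h·k2.
t=0.000000, p=-1.300000:
  k1 = f(0.000000, -1.300000) = -5.434000
  k2 = f(0.150000, -2.115100) = -10.565136
  p ← -1.300000 + 0.3·(-10.565136) = -4.469541
t=0.300000, p=-4.469541:
  k1 = f(0.300000, -4.469541) = -32.849073
  k2 = f(0.450000, -9.396902) = -115.364838
  p ← -4.469541 + 0.3·(-115.364838) = -39.078992
p(0.6) ≈ -39.0790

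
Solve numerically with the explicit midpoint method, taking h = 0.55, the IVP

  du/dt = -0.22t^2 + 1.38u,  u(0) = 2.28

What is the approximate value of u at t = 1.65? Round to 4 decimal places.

19.0378

Midpoint: k1 = f(t_n, u_n); k2 = f(t_n + h/2, u_n + (h/2)·k1); u_{n+1} = u_n + h·k2.
t=0.000000, u=2.280000:
  k1 = f(0.000000, 2.280000) = 3.146400
  k2 = f(0.275000, 3.145260) = 4.323821
  u ← 2.280000 + 0.55·4.323821 = 4.658102
t=0.550000, u=4.658102:
  k1 = f(0.550000, 4.658102) = 6.361630
  k2 = f(0.825000, 6.407550) = 8.692682
  u ← 4.658102 + 0.55·8.692682 = 9.439077
t=1.100000, u=9.439077:
  k1 = f(1.100000, 9.439077) = 12.759726
  k2 = f(1.375000, 12.948001) = 17.452304
  u ← 9.439077 + 0.55·17.452304 = 19.037844
u(1.65) ≈ 19.0378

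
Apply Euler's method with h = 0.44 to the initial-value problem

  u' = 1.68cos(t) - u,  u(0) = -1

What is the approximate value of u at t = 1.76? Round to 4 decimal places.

Euler: u_{n+1} = u_n + h·f(t_n, u_n).
t=0.000000, u=-1.000000: f=2.680000 → u ← -1.000000 + 0.44·2.680000 = 0.179200
t=0.440000, u=0.179200: f=1.340783 → u ← 0.179200 + 0.44·1.340783 = 0.769144
t=0.880000, u=0.769144: f=0.301269 → u ← 0.769144 + 0.44·0.301269 = 0.901703
t=1.320000, u=0.901703: f=-0.484768 → u ← 0.901703 + 0.44·(-0.484768) = 0.688405
u(1.76) ≈ 0.6884

0.6884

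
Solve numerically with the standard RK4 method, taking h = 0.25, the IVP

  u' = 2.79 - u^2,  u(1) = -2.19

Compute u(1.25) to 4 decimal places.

RK4: k1 = f(s_n, u_n); k2 = f(s_n + h/2, u_n + (h/2)·k1); k3 = f(s_n + h/2, u_n + (h/2)·k2); k4 = f(s_n + h, u_n + h·k3); u_{n+1} = u_n + (h/6)·(k1 + 2k2 + 2k3 + k4).
s=1.000000, u=-2.190000:
  k1 = f(1.000000, -2.190000) = -2.006100
  k2 = f(1.125000, -2.440762) = -3.167322
  k3 = f(1.125000, -2.585915) = -3.896957
  k4 = f(1.250000, -3.164239) = -7.222411
  u ← -2.190000 + (0.25/6)·(k1 + 2k2 + 2k3 + k4) = -3.163211
u(1.25) ≈ -3.1632

-3.1632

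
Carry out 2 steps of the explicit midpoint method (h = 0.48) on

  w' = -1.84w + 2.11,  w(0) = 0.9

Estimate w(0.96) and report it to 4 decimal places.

Midpoint: k1 = f(t_n, w_n); k2 = f(t_n + h/2, w_n + (h/2)·k1); w_{n+1} = w_n + h·k2.
t=0.000000, w=0.900000:
  k1 = f(0.000000, 0.900000) = 0.454000
  k2 = f(0.240000, 1.008960) = 0.253514
  w ← 0.900000 + 0.48·0.253514 = 1.021687
t=0.480000, w=1.021687:
  k1 = f(0.480000, 1.021687) = 0.230097
  k2 = f(0.720000, 1.076910) = 0.128486
  w ← 1.021687 + 0.48·0.128486 = 1.083360
w(0.96) ≈ 1.0834

1.0834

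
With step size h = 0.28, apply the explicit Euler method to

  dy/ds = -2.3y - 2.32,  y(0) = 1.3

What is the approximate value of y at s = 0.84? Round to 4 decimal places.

-0.9045

Euler: y_{n+1} = y_n + h·f(s_n, y_n).
s=0.000000, y=1.300000: f=-5.310000 → y ← 1.300000 + 0.28·(-5.310000) = -0.186800
s=0.280000, y=-0.186800: f=-1.890360 → y ← -0.186800 + 0.28·(-1.890360) = -0.716101
s=0.560000, y=-0.716101: f=-0.672968 → y ← -0.716101 + 0.28·(-0.672968) = -0.904532
y(0.84) ≈ -0.9045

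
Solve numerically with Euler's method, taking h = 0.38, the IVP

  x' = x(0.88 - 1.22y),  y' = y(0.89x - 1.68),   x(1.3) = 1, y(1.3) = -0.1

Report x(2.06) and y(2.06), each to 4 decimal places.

Euler on (x,y): x_{n+1} = x_n + h·x', y_{n+1} = y_n + h·y'.
1.300000: (1.000000, -0.100000); f=(1.002000, 0.079000) → (1.380760, -0.069980)
1.680000: (1.380760, -0.069980); f=(1.332952, 0.031570) → (1.887282, -0.057984)
(x(2.06), y(2.06)) ≈ (1.8873, -0.0580)

1.8873, -0.0580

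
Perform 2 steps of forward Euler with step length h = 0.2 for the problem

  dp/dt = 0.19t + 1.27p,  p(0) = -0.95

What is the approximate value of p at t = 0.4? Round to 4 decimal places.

Euler: p_{n+1} = p_n + h·f(t_n, p_n).
t=0.000000, p=-0.950000: f=-1.206500 → p ← -0.950000 + 0.2·(-1.206500) = -1.191300
t=0.200000, p=-1.191300: f=-1.474951 → p ← -1.191300 + 0.2·(-1.474951) = -1.486290
p(0.4) ≈ -1.4863

-1.4863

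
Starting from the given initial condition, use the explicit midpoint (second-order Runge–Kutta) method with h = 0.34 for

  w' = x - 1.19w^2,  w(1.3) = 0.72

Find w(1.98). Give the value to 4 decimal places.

1.1163

Midpoint: k1 = f(x_n, w_n); k2 = f(x_n + h/2, w_n + (h/2)·k1); w_{n+1} = w_n + h·k2.
x=1.300000, w=0.720000:
  k1 = f(1.300000, 0.720000) = 0.683104
  k2 = f(1.470000, 0.836128) = 0.638060
  w ← 0.720000 + 0.34·0.638060 = 0.936940
x=1.640000, w=0.936940:
  k1 = f(1.640000, 0.936940) = 0.595350
  k2 = f(1.810000, 1.038150) = 0.527472
  w ← 0.936940 + 0.34·0.527472 = 1.116281
w(1.98) ≈ 1.1163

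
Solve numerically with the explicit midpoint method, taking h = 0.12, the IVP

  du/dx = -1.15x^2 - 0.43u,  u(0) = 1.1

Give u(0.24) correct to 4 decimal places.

0.9873

Midpoint: k1 = f(x_n, u_n); k2 = f(x_n + h/2, u_n + (h/2)·k1); u_{n+1} = u_n + h·k2.
x=0.000000, u=1.100000:
  k1 = f(0.000000, 1.100000) = -0.473000
  k2 = f(0.060000, 1.071620) = -0.464937
  u ← 1.100000 + 0.12·(-0.464937) = 1.044208
x=0.120000, u=1.044208:
  k1 = f(0.120000, 1.044208) = -0.465569
  k2 = f(0.180000, 1.016273) = -0.474258
  u ← 1.044208 + 0.12·(-0.474258) = 0.987297
u(0.24) ≈ 0.9873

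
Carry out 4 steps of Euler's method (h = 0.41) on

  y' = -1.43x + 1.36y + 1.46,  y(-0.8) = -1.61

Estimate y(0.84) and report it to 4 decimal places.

Euler: y_{n+1} = y_n + h·f(x_n, y_n).
x=-0.800000, y=-1.610000: f=0.414400 → y ← -1.610000 + 0.41·0.414400 = -1.440096
x=-0.390000, y=-1.440096: f=0.059169 → y ← -1.440096 + 0.41·0.059169 = -1.415837
x=0.020000, y=-1.415837: f=-0.494138 → y ← -1.415837 + 0.41·(-0.494138) = -1.618433
x=0.430000, y=-1.618433: f=-1.355969 → y ← -1.618433 + 0.41·(-1.355969) = -2.174380
y(0.84) ≈ -2.1744

-2.1744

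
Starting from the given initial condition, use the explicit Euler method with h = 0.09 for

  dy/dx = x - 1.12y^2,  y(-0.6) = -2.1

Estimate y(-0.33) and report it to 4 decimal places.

Euler: y_{n+1} = y_n + h·f(x_n, y_n).
x=-0.600000, y=-2.100000: f=-5.539200 → y ← -2.100000 + 0.09·(-5.539200) = -2.598528
x=-0.510000, y=-2.598528: f=-8.072629 → y ← -2.598528 + 0.09·(-8.072629) = -3.325065
x=-0.420000, y=-3.325065: f=-12.802782 → y ← -3.325065 + 0.09·(-12.802782) = -4.477315
y(-0.33) ≈ -4.4773

-4.4773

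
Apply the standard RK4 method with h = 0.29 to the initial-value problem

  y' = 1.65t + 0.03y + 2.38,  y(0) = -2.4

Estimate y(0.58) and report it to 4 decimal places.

RK4: k1 = f(t_n, y_n); k2 = f(t_n + h/2, y_n + (h/2)·k1); k3 = f(t_n + h/2, y_n + (h/2)·k2); k4 = f(t_n + h, y_n + h·k3); y_{n+1} = y_n + (h/6)·(k1 + 2k2 + 2k3 + k4).
t=0.000000, y=-2.400000:
  k1 = f(0.000000, -2.400000) = 2.308000
  k2 = f(0.145000, -2.065340) = 2.557290
  k3 = f(0.145000, -2.029193) = 2.558374
  k4 = f(0.290000, -1.658071) = 2.808758
  y ← -2.400000 + (0.29/6)·(k1 + 2k2 + 2k3 + k4) = -1.658176
t=0.290000, y=-1.658176:
  k1 = f(0.290000, -1.658176) = 2.808755
  k2 = f(0.435000, -1.250906) = 3.060223
  k3 = f(0.435000, -1.214444) = 3.061317
  k4 = f(0.580000, -0.770394) = 3.313888
  y ← -1.658176 + (0.29/6)·(k1 + 2k2 + 2k3 + k4) = -0.770499
y(0.58) ≈ -0.7705

-0.7705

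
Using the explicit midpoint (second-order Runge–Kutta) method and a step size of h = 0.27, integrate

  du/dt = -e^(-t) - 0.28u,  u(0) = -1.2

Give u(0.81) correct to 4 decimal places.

Midpoint: k1 = f(t_n, u_n); k2 = f(t_n + h/2, u_n + (h/2)·k1); u_{n+1} = u_n + h·k2.
t=0.000000, u=-1.200000:
  k1 = f(0.000000, -1.200000) = -0.664000
  k2 = f(0.135000, -1.289640) = -0.512617
  u ← -1.200000 + 0.27·(-0.512617) = -1.338407
t=0.270000, u=-1.338407:
  k1 = f(0.270000, -1.338407) = -0.388626
  k2 = f(0.405000, -1.390871) = -0.277533
  u ← -1.338407 + 0.27·(-0.277533) = -1.413340
t=0.540000, u=-1.413340:
  k1 = f(0.540000, -1.413340) = -0.187013
  k2 = f(0.675000, -1.438587) = -0.106352
  u ← -1.413340 + 0.27·(-0.106352) = -1.442055
u(0.81) ≈ -1.4421

-1.4421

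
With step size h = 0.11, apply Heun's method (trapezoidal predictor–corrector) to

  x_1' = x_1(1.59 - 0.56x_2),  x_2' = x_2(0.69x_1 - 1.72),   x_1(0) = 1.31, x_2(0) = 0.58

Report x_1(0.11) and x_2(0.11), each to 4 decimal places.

1.5074, 0.5339

Heun on (x_1,x_2): k1 = f(s_n, state_n); k2 = f(s_n + h, state_n + h·k1); state_{n+1} = state_n + (h/2)·(k1 + k2).
0.000000: (1.310000, 0.580000)
  k1 = (1.657412, -0.473338)
  predictor → (1.492315, 0.527933)
  k2 = (1.931590, -0.364433)
  → (1.507395, 0.533923)
(x_1(0.11), x_2(0.11)) ≈ (1.5074, 0.5339)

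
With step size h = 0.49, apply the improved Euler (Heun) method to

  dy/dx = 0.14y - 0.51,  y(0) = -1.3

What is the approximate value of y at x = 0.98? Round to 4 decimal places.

Heun: k1 = f(x_n, y_n); k2 = f(x_n + h, y_n + h·k1); y_{n+1} = y_n + (h/2)·(k1 + k2).
x=0.000000, y=-1.300000:
  k1 = f(0.000000, -1.300000) = -0.692000
  k2 = f(0.490000, -1.639080) = -0.739471
  y ← -1.300000 + (0.49/2)·(-0.692000 + (-0.739471)) = -1.650710
x=0.490000, y=-1.650710:
  k1 = f(0.490000, -1.650710) = -0.741099
  k2 = f(0.980000, -2.013849) = -0.791939
  y ← -1.650710 + (0.49/2)·(-0.741099 + (-0.791939)) = -2.026305
y(0.98) ≈ -2.0263

-2.0263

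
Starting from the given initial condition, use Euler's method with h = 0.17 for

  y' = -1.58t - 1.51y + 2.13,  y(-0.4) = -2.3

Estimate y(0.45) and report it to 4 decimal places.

Euler: y_{n+1} = y_n + h·f(t_n, y_n).
t=-0.400000, y=-2.300000: f=6.235000 → y ← -2.300000 + 0.17·6.235000 = -1.240050
t=-0.230000, y=-1.240050: f=4.365875 → y ← -1.240050 + 0.17·4.365875 = -0.497851
t=-0.060000, y=-0.497851: f=2.976555 → y ← -0.497851 + 0.17·2.976555 = 0.008163
t=0.110000, y=0.008163: f=1.943874 → y ← 0.008163 + 0.17·1.943874 = 0.338622
t=0.280000, y=0.338622: f=1.176281 → y ← 0.338622 + 0.17·1.176281 = 0.538590
y(0.45) ≈ 0.5386

0.5386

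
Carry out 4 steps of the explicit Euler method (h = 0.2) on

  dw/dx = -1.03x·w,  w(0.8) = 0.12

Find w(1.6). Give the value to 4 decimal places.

0.0426

Euler: w_{n+1} = w_n + h·f(x_n, w_n).
x=0.800000, w=0.120000: f=-0.098880 → w ← 0.120000 + 0.2·(-0.098880) = 0.100224
x=1.000000, w=0.100224: f=-0.103231 → w ← 0.100224 + 0.2·(-0.103231) = 0.079578
x=1.200000, w=0.079578: f=-0.098358 → w ← 0.079578 + 0.2·(-0.098358) = 0.059906
x=1.400000, w=0.059906: f=-0.086385 → w ← 0.059906 + 0.2·(-0.086385) = 0.042629
w(1.6) ≈ 0.0426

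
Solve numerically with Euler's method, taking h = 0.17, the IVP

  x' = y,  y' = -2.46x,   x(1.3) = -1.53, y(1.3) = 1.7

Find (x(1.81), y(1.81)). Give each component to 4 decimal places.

Euler on (x,y): x_{n+1} = x_n + h·x', y_{n+1} = y_n + h·y'.
1.300000: (-1.530000, 1.700000); f=(1.700000, 3.763800) → (-1.241000, 2.339846)
1.470000: (-1.241000, 2.339846); f=(2.339846, 3.052860) → (-0.843226, 2.858832)
1.640000: (-0.843226, 2.858832); f=(2.858832, 2.074336) → (-0.357225, 3.211469)
(x(1.81), y(1.81)) ≈ (-0.3572, 3.2115)

-0.3572, 3.2115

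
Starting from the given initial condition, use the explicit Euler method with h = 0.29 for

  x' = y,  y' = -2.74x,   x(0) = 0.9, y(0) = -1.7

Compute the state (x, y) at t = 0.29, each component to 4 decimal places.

Euler on (x,y): x_{n+1} = x_n + h·x', y_{n+1} = y_n + h·y'.
0.000000: (0.900000, -1.700000); f=(-1.700000, -2.466000) → (0.407000, -2.415140)
(x(0.29), y(0.29)) ≈ (0.4070, -2.4151)

0.4070, -2.4151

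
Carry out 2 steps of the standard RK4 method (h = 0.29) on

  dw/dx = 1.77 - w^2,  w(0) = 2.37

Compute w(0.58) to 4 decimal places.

RK4: k1 = f(x_n, w_n); k2 = f(x_n + h/2, w_n + (h/2)·k1); k3 = f(x_n + h/2, w_n + (h/2)·k2); k4 = f(x_n + h, w_n + h·k3); w_{n+1} = w_n + (h/6)·(k1 + 2k2 + 2k3 + k4).
x=0.000000, w=2.370000:
  k1 = f(0.000000, 2.370000) = -3.846900
  k2 = f(0.145000, 1.812200) = -1.514067
  k3 = f(0.145000, 2.150460) = -2.854479
  k4 = f(0.290000, 1.542201) = -0.608384
  w ← 2.370000 + (0.29/6)·(k1 + 2k2 + 2k3 + k4) = 1.732368
x=0.290000, w=1.732368:
  k1 = f(0.290000, 1.732368) = -1.231100
  k2 = f(0.435000, 1.553859) = -0.644477
  k3 = f(0.435000, 1.638919) = -0.916056
  k4 = f(0.580000, 1.466712) = -0.381245
  w ← 1.732368 + (0.29/6)·(k1 + 2k2 + 2k3 + k4) = 1.503587
w(0.58) ≈ 1.5036

1.5036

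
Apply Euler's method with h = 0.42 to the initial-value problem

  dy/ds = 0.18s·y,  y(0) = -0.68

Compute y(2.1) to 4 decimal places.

Euler: y_{n+1} = y_n + h·f(s_n, y_n).
s=0.000000, y=-0.680000: f=0.000000 → y ← -0.680000 + 0.42·0.000000 = -0.680000
s=0.420000, y=-0.680000: f=-0.051408 → y ← -0.680000 + 0.42·(-0.051408) = -0.701591
s=0.840000, y=-0.701591: f=-0.106081 → y ← -0.701591 + 0.42·(-0.106081) = -0.746145
s=1.260000, y=-0.746145: f=-0.169226 → y ← -0.746145 + 0.42·(-0.169226) = -0.817220
s=1.680000, y=-0.817220: f=-0.247127 → y ← -0.817220 + 0.42·(-0.247127) = -0.921014
y(2.1) ≈ -0.9210

-0.9210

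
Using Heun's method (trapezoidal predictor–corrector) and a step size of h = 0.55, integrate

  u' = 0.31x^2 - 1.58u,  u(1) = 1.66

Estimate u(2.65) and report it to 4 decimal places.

Heun: k1 = f(x_n, u_n); k2 = f(x_n + h, u_n + h·k1); u_{n+1} = u_n + (h/2)·(k1 + k2).
x=1.000000, u=1.660000:
  k1 = f(1.000000, 1.660000) = -2.312800
  k2 = f(1.550000, 0.387960) = 0.131798
  u ← 1.660000 + (0.55/2)·(-2.312800 + 0.131798) = 1.060225
x=1.550000, u=1.060225:
  k1 = f(1.550000, 1.060225) = -0.930380
  k2 = f(2.100000, 0.548516) = 0.500445
  u ← 1.060225 + (0.55/2)·(-0.930380 + 0.500445) = 0.941993
x=2.100000, u=0.941993:
  k1 = f(2.100000, 0.941993) = -0.121248
  k2 = f(2.650000, 0.875306) = 0.793991
  u ← 0.941993 + (0.55/2)·(-0.121248 + 0.793991) = 1.126997
u(2.65) ≈ 1.1270

1.1270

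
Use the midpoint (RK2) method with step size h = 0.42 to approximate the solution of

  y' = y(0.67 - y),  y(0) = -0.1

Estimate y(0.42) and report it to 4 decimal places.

Midpoint: k1 = f(s_n, y_n); k2 = f(s_n + h/2, y_n + (h/2)·k1); y_{n+1} = y_n + h·k2.
s=0.000000, y=-0.100000:
  k1 = f(0.000000, -0.100000) = -0.077000
  k2 = f(0.210000, -0.116170) = -0.091329
  y ← -0.100000 + 0.42·(-0.091329) = -0.138358
y(0.42) ≈ -0.1384

-0.1384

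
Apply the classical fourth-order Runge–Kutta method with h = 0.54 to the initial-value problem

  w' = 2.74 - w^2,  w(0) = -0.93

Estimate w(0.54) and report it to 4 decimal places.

RK4: k1 = f(t_n, w_n); k2 = f(t_n + h/2, w_n + (h/2)·k1); k3 = f(t_n + h/2, w_n + (h/2)·k2); k4 = f(t_n + h, w_n + h·k3); w_{n+1} = w_n + (h/6)·(k1 + 2k2 + 2k3 + k4).
t=0.000000, w=-0.930000:
  k1 = f(0.000000, -0.930000) = 1.875100
  k2 = f(0.270000, -0.423723) = 2.560459
  k3 = f(0.270000, -0.238676) = 2.683034
  k4 = f(0.540000, 0.518838) = 2.470807
  w ← -0.930000 + (0.54/6)·(k1 + 2k2 + 2k3 + k4) = 0.404960
w(0.54) ≈ 0.4050

0.4050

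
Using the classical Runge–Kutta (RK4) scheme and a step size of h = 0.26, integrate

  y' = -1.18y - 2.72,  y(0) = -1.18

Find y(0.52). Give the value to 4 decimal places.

RK4: k1 = f(x_n, y_n); k2 = f(x_n + h/2, y_n + (h/2)·k1); k3 = f(x_n + h/2, y_n + (h/2)·k2); k4 = f(x_n + h, y_n + h·k3); y_{n+1} = y_n + (h/6)·(k1 + 2k2 + 2k3 + k4).
x=0.000000, y=-1.180000:
  k1 = f(0.000000, -1.180000) = -1.327600
  k2 = f(0.130000, -1.352588) = -1.123946
  k3 = f(0.130000, -1.326113) = -1.155187
  k4 = f(0.260000, -1.480349) = -0.973189
  y ← -1.180000 + (0.26/6)·(k1 + 2k2 + 2k3 + k4) = -1.477226
x=0.260000, y=-1.477226:
  k1 = f(0.260000, -1.477226) = -0.976874
  k2 = f(0.390000, -1.604219) = -0.827021
  k3 = f(0.390000, -1.584738) = -0.850009
  k4 = f(0.520000, -1.698228) = -0.716091
  y ← -1.477226 + (0.26/6)·(k1 + 2k2 + 2k3 + k4) = -1.695930
y(0.52) ≈ -1.6959

-1.6959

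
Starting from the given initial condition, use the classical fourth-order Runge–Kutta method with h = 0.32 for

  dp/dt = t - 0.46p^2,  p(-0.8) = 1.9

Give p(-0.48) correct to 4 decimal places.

1.3231

RK4: k1 = f(t_n, p_n); k2 = f(t_n + h/2, p_n + (h/2)·k1); k3 = f(t_n + h/2, p_n + (h/2)·k2); k4 = f(t_n + h, p_n + h·k3); p_{n+1} = p_n + (h/6)·(k1 + 2k2 + 2k3 + k4).
t=-0.800000, p=1.900000:
  k1 = f(-0.800000, 1.900000) = -2.460600
  k2 = f(-0.640000, 1.506304) = -1.683718
  k3 = f(-0.640000, 1.630605) = -1.863082
  k4 = f(-0.480000, 1.303814) = -1.261968
  p ← 1.900000 + (0.32/6)·(k1 + 2k2 + 2k3 + k4) = 1.323138
p(-0.48) ≈ 1.3231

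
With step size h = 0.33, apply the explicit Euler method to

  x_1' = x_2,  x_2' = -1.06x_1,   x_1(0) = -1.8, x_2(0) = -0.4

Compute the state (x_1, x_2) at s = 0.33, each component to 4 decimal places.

-1.9320, 0.2296

Euler on (x_1,x_2): x_1_{n+1} = x_1_n + h·x_1', x_2_{n+1} = x_2_n + h·x_2'.
0.000000: (-1.800000, -0.400000); f=(-0.400000, 1.908000) → (-1.932000, 0.229640)
(x_1(0.33), x_2(0.33)) ≈ (-1.9320, 0.2296)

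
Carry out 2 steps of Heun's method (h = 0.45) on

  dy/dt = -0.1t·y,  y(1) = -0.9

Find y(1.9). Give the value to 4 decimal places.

Heun: k1 = f(t_n, y_n); k2 = f(t_n + h, y_n + h·k1); y_{n+1} = y_n + (h/2)·(k1 + k2).
t=1.000000, y=-0.900000:
  k1 = f(1.000000, -0.900000) = 0.090000
  k2 = f(1.450000, -0.859500) = 0.124628
  y ← -0.900000 + (0.45/2)·(0.090000 + 0.124628) = -0.851709
t=1.450000, y=-0.851709:
  k1 = f(1.450000, -0.851709) = 0.123498
  k2 = f(1.900000, -0.796135) = 0.151266
  y ← -0.851709 + (0.45/2)·(0.123498 + 0.151266) = -0.789887
y(1.9) ≈ -0.7899

-0.7899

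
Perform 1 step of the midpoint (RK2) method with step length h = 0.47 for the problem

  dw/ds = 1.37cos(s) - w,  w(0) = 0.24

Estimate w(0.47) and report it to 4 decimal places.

0.6286

Midpoint: k1 = f(s_n, w_n); k2 = f(s_n + h/2, w_n + (h/2)·k1); w_{n+1} = w_n + h·k2.
s=0.000000, w=0.240000:
  k1 = f(0.000000, 0.240000) = 1.130000
  k2 = f(0.235000, 0.505550) = 0.826795
  w ← 0.240000 + 0.47·0.826795 = 0.628593
w(0.47) ≈ 0.6286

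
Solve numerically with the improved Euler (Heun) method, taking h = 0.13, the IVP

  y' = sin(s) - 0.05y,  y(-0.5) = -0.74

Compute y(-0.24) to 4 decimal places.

-0.8234

Heun: k1 = f(s_n, y_n); k2 = f(s_n + h, y_n + h·k1); y_{n+1} = y_n + (h/2)·(k1 + k2).
s=-0.500000, y=-0.740000:
  k1 = f(-0.500000, -0.740000) = -0.442426
  k2 = f(-0.370000, -0.797515) = -0.321740
  y ← -0.740000 + (0.13/2)·(-0.442426 + (-0.321740)) = -0.789671
s=-0.370000, y=-0.789671:
  k1 = f(-0.370000, -0.789671) = -0.322132
  k2 = f(-0.240000, -0.831548) = -0.196125
  y ← -0.789671 + (0.13/2)·(-0.322132 + (-0.196125)) = -0.823357
y(-0.24) ≈ -0.8234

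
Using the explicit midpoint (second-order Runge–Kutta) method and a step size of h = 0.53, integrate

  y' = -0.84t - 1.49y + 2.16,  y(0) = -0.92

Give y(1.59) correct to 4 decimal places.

Midpoint: k1 = f(t_n, y_n); k2 = f(t_n + h/2, y_n + (h/2)·k1); y_{n+1} = y_n + h·k2.
t=0.000000, y=-0.920000:
  k1 = f(0.000000, -0.920000) = 3.530800
  k2 = f(0.265000, 0.015662) = 1.914064
  y ← -0.920000 + 0.53·1.914064 = 0.094454
t=0.530000, y=0.094454:
  k1 = f(0.530000, 0.094454) = 1.574064
  k2 = f(0.795000, 0.511581) = 0.729945
  y ← 0.094454 + 0.53·0.729945 = 0.481324
t=1.060000, y=0.481324:
  k1 = f(1.060000, 0.481324) = 0.552427
  k2 = f(1.325000, 0.627718) = 0.111701
  y ← 0.481324 + 0.53·0.111701 = 0.540526
y(1.59) ≈ 0.5405

0.5405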